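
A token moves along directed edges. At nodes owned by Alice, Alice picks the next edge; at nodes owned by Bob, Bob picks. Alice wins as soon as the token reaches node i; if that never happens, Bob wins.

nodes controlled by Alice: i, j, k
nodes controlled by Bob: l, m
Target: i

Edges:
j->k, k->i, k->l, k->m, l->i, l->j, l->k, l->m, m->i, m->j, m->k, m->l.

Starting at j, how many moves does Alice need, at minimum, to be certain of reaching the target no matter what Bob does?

2

A0 = {i}
A1: add {k} — k (Alice) has k→i.
A2: add {j} — j (Alice) has j→k.
A3 = A2; e.g. l (Bob) can still go to m. Fixed point.
j enters the attractor at level 2, so Alice can force the target in 2 moves from there.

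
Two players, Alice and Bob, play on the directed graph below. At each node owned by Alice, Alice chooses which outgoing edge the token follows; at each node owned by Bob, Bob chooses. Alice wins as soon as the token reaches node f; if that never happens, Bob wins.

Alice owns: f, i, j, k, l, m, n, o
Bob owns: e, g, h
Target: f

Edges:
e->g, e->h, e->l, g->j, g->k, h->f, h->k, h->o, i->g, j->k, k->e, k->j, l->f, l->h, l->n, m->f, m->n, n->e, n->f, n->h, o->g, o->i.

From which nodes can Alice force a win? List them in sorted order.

f, l, m, n

A0 = {f}
A1: add {l, m, n} — l (Alice) has l→f; m (Alice) has m→f; n (Alice) has n→f.
A2 = A1; e.g. e (Bob) can still go to g. Fixed point.
Alice's winning region = {f, l, m, n}.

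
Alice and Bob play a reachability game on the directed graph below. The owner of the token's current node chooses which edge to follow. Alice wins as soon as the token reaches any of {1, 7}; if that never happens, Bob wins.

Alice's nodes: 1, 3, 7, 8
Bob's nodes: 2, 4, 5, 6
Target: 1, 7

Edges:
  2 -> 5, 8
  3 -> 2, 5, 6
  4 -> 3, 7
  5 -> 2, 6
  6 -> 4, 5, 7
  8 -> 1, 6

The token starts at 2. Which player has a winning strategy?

A0 = {1, 7}
A1: add {8} — 8 (Alice) has 8→1.
A2 = A1; e.g. 2 (Bob) can still go to 5. Fixed point.
2 never enters the attractor, so Bob can avoid the target forever.

Bob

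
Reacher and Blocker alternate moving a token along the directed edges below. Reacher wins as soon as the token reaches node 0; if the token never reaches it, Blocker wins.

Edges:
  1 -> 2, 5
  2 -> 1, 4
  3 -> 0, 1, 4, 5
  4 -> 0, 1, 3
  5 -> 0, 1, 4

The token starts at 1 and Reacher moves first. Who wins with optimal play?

Blocker

Track states (vertex, player-to-move).
A0 = {(0,Reacher), (0,Blocker)}
A1: add {(3,Reacher), (4,Reacher), (5,Reacher)}.
A2 = A1; e.g. (1,Reacher) stays out. (1,Reacher) never enters ⇒ Blocker avoids the target.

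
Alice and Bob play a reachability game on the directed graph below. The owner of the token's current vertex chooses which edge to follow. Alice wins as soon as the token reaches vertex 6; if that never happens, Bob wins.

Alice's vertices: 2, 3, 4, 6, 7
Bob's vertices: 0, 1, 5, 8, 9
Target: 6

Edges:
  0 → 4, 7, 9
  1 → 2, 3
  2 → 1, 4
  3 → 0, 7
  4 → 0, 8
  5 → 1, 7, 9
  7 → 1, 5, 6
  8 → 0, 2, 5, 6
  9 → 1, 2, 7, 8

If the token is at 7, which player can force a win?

Alice

A0 = {6}
A1: add {7} — 7 (Alice) has 7→6.
7 ∈ A1, so Alice can force the target.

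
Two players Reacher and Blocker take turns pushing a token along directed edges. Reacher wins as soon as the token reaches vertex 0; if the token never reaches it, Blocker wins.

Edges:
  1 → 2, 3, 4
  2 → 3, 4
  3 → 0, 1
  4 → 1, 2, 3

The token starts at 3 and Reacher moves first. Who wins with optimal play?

Reacher

Track states (vertex, player-to-move).
A0 = {(0,Reacher), (0,Blocker)}
A1: add {(3,Reacher)}.
(3,Reacher) ∈ A1 ⇒ Reacher forces the target.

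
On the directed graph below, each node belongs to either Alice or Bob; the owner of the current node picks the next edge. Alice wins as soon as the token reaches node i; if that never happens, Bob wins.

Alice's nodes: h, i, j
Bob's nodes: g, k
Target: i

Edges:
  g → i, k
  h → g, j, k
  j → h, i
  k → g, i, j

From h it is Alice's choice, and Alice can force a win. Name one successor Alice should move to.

A0 = {i}
A1: add {j} — j (Alice) has j→i.
A2: add {h} — h (Alice) has h→j.
A3 = A2; e.g. g (Bob) can still go to k. Fixed point.
From h, successor j is in the attractor (rank 1); the other successors g, k are not.

j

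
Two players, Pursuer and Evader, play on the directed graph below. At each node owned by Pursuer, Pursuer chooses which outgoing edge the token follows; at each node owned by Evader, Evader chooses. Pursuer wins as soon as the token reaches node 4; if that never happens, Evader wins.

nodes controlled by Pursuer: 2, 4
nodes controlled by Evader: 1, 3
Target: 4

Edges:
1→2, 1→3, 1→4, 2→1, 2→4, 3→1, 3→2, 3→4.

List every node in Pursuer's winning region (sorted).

A0 = {4}
A1: add {2} — 2 (Pursuer) has 2→4.
A2 = A1; e.g. 1 (Evader) can still go to 3. Fixed point.
Pursuer's winning region = {2, 4}.

2, 4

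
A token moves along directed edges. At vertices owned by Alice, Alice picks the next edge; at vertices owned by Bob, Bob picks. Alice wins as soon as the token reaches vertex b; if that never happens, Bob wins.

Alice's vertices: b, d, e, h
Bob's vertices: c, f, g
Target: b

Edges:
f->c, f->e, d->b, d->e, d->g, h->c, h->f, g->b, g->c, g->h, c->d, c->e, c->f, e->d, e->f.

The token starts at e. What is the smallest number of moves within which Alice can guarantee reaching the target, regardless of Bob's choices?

2

A0 = {b}
A1: add {d} — d (Alice) has d→b.
A2: add {e} — e (Alice) has e→d.
A3 = A2; e.g. c (Bob) can still go to f. Fixed point.
e enters the attractor at level 2, so Alice can force the target in 2 moves from there.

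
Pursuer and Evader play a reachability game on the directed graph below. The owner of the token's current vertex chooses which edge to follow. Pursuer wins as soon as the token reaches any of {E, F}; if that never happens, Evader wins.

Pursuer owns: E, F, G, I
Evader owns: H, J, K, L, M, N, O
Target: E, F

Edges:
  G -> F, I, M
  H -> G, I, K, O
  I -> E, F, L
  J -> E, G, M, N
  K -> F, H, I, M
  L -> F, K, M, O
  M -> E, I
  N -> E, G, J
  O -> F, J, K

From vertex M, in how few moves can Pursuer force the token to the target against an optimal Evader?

2

A0 = {E, F}
A1: add {G, I} — G (Pursuer) has G→F; I (Pursuer) has I→E.
A2: add {M} — M (Evader): all of {E, I} already in.
A3 = A2; e.g. H (Evader) can still go to K. Fixed point.
M enters the attractor at level 2, so Pursuer can force the target in 2 moves from there.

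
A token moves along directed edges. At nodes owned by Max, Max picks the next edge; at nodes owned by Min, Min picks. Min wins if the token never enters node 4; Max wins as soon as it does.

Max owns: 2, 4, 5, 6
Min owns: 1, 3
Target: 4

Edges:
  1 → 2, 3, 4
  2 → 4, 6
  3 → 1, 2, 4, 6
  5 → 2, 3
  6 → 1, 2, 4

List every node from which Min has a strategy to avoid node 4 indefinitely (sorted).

A0 = {4}
A1: add {2, 6} — 2 (Max) has 2→4; 6 (Max) has 6→4.
A2: add {5} — 5 (Max) has 5→2.
A3 = A2; e.g. 1 (Min) can still go to 3. Fixed point.
Max's attractor = {2, 4, 5, 6}; Min avoids the target exactly from the complement.

1, 3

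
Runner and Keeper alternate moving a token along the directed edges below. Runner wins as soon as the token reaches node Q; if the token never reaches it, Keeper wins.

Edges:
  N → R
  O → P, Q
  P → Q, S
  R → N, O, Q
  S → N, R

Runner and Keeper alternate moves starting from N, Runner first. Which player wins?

Track states (vertex, player-to-move).
A0 = {(Q,Runner), (Q,Keeper)}
A1: add {(O,Runner), (P,Runner), (R,Runner)}.
A2: add {(N,Keeper), (O,Keeper)}.
A3: add {(S,Runner)}.
A4: add {(P,Keeper)}.
A5 = A4; e.g. (N,Runner) stays out. (N,Runner) never enters ⇒ Keeper avoids the target.

Keeper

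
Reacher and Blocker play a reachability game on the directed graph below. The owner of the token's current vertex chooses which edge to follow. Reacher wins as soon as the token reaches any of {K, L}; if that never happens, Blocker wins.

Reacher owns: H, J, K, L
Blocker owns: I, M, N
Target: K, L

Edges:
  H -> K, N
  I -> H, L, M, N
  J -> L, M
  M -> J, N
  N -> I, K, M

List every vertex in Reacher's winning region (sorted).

H, J, K, L

A0 = {K, L}
A1: add {H, J} — H (Reacher) has H→K; J (Reacher) has J→L.
A2 = A1; e.g. I (Blocker) can still go to M. Fixed point.
Reacher's winning region = {H, J, K, L}.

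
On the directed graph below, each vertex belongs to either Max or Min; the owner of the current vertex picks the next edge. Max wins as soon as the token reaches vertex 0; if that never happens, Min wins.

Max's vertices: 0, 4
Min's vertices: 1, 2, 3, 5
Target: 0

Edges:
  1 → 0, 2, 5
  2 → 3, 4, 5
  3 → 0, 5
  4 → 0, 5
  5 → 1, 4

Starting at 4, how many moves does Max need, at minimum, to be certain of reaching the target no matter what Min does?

1

A0 = {0}
A1: add {4} — 4 (Max) has 4→0.
A2 = A1; e.g. 1 (Min) can still go to 2. Fixed point.
4 enters the attractor at level 1, so Max can force the target in 1 move from there.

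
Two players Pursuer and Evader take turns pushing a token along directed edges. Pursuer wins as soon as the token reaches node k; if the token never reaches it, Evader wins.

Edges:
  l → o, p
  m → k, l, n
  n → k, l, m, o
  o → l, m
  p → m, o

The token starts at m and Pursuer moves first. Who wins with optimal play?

Pursuer

Track states (vertex, player-to-move).
A0 = {(k,Pursuer), (k,Evader)}
A1: add {(m,Pursuer), (n,Pursuer)}.
(m,Pursuer) ∈ A1 ⇒ Pursuer forces the target.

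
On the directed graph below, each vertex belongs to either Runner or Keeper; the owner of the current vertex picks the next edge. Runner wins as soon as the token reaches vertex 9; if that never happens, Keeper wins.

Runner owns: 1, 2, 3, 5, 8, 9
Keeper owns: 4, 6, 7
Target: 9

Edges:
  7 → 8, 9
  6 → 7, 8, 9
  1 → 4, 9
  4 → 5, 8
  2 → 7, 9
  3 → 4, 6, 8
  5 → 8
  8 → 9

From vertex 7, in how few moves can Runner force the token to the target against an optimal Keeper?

A0 = {9}
A1: add {1, 2, 8} — 1 (Runner) has 1→9; 2 (Runner) has 2→9; 8 (Runner) has 8→9.
A2: add {3, 5, 7} — 3 (Runner) has 3→8; 5 (Runner) has 5→8; 7 (Keeper): all of {8, 9} already in.
7 enters the attractor at level 2, so Runner can force the target in 2 moves from there.

2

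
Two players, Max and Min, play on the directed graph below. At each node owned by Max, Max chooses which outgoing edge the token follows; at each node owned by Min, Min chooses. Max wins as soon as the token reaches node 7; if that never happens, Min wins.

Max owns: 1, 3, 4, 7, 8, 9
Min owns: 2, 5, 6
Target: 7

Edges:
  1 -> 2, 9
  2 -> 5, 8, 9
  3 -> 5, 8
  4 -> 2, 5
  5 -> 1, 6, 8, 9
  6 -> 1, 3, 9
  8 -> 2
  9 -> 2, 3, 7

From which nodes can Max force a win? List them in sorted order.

A0 = {7}
A1: add {9} — 9 (Max) has 9→7.
A2: add {1} — 1 (Max) has 1→9.
A3 = A2; e.g. 2 (Min) can still go to 5. Fixed point.
Max's winning region = {1, 7, 9}.

1, 7, 9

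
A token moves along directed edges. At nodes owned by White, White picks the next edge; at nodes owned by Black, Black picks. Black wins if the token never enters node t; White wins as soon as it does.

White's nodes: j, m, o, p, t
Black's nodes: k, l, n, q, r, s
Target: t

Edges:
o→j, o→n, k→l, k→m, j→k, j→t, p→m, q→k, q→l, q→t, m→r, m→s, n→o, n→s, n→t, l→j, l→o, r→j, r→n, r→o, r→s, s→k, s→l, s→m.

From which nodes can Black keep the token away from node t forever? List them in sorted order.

k, m, n, p, q, r, s

A0 = {t}
A1: add {j} — j (White) has j→t.
A2: add {o} — o (White) has o→j.
A3: add {l} — l (Black): all of {j, o} already in.
A4 = A3; e.g. k (Black) can still go to m. Fixed point.
White's attractor = {j, l, o, t}; Black avoids the target exactly from the complement.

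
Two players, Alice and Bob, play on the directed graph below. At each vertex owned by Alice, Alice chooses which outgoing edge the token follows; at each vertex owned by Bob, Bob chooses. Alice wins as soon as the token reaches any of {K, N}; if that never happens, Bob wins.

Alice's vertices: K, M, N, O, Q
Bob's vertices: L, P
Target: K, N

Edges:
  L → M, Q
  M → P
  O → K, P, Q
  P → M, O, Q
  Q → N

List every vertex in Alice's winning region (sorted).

K, N, O, Q

A0 = {K, N}
A1: add {O, Q} — O (Alice) has O→K; Q (Alice) has Q→N.
A2 = A1; e.g. L (Bob) can still go to M. Fixed point.
Alice's winning region = {K, N, O, Q}.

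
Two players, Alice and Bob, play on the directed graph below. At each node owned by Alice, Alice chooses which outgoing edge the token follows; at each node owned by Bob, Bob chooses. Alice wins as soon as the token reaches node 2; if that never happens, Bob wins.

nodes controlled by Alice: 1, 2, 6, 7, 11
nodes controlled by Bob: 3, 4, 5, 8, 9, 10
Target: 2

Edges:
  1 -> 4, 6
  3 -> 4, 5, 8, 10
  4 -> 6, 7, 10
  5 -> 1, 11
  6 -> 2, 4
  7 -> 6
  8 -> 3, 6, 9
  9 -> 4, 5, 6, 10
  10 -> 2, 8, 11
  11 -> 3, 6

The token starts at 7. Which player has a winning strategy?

A0 = {2}
A1: add {6} — 6 (Alice) has 6→2.
A2: add {1, 7, 11} — 1 (Alice) has 1→6; 7 (Alice) has 7→6; 11 (Alice) has 11→6.
7 ∈ A2, so Alice can force the target.

Alice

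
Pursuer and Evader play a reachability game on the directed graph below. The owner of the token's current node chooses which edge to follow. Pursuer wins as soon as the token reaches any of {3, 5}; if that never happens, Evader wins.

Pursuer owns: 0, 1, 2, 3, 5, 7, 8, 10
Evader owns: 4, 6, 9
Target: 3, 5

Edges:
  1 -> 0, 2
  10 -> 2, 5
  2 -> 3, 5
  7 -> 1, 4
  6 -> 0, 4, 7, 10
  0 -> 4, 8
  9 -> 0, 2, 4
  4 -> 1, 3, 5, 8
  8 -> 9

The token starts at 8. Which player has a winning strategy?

A0 = {3, 5}
A1: add {2, 10} — 2 (Pursuer) has 2→3; 10 (Pursuer) has 10→5.
A2: add {1} — 1 (Pursuer) has 1→2.
A3: add {7} — 7 (Pursuer) has 7→1.
A4 = A3; e.g. 0 (Pursuer) has no edge into A3. Fixed point.
8 never enters the attractor, so Evader can avoid the target forever.

Evader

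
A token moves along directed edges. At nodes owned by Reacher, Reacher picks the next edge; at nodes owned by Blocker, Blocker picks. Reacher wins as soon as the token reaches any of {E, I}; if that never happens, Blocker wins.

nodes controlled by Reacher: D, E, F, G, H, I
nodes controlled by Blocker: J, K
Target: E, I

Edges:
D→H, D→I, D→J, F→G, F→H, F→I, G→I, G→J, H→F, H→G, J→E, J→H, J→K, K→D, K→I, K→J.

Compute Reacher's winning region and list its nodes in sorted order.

D, E, F, G, H, I

A0 = {E, I}
A1: add {D, F, G} — D (Reacher) has D→I; F (Reacher) has F→I; G (Reacher) has G→I.
A2: add {H} — H (Reacher) has H→F.
A3 = A2; e.g. J (Blocker) can still go to K. Fixed point.
Reacher's winning region = {D, E, F, G, H, I}.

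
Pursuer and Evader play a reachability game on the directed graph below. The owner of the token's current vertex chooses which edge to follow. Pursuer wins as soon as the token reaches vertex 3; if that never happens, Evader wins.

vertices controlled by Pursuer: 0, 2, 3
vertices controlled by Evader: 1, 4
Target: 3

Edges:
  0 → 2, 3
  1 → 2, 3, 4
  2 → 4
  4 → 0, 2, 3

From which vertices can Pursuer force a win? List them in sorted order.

A0 = {3}
A1: add {0} — 0 (Pursuer) has 0→3.
A2 = A1; e.g. 1 (Evader) can still go to 2. Fixed point.
Pursuer's winning region = {0, 3}.

0, 3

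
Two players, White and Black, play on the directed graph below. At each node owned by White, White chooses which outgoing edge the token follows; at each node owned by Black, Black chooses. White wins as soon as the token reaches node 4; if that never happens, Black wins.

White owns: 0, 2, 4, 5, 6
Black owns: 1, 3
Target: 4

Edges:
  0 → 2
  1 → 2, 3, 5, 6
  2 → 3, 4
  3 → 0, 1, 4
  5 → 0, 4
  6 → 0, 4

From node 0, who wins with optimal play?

White

A0 = {4}
A1: add {2, 5, 6} — 2 (White) has 2→4; 5 (White) has 5→4; 6 (White) has 6→4.
A2: add {0} — 0 (White) has 0→2.
A3 = A2; e.g. 1 (Black) can still go to 3. Fixed point.
0 ∈ A2, so White can force the target.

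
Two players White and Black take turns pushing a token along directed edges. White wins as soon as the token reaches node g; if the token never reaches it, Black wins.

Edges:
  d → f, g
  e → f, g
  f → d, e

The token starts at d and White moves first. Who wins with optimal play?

White

Track states (vertex, player-to-move).
A0 = {(g,White), (g,Black)}
A1: add {(d,White), (e,White)}.
(d,White) ∈ A1 ⇒ White forces the target.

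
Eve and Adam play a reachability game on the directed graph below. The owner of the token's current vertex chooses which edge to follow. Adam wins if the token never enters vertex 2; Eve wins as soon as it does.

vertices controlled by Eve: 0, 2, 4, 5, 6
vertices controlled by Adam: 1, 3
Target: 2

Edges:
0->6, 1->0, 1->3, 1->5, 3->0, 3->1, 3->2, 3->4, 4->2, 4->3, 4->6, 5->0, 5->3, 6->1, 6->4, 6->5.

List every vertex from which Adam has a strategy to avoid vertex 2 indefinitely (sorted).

A0 = {2}
A1: add {4} — 4 (Eve) has 4→2.
A2: add {6} — 6 (Eve) has 6→4.
A3: add {0} — 0 (Eve) has 0→6.
A4: add {5} — 5 (Eve) has 5→0.
A5 = A4; e.g. 1 (Adam) can still go to 3. Fixed point.
Eve's attractor = {0, 2, 4, 5, 6}; Adam avoids the target exactly from the complement.

1, 3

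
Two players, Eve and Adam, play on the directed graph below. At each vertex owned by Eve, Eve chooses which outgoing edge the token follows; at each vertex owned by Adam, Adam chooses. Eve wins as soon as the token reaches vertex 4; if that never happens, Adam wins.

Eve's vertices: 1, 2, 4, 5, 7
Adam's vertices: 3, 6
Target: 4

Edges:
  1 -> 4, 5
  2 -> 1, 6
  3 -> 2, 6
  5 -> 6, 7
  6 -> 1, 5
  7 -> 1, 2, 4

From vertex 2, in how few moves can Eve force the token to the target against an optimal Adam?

A0 = {4}
A1: add {1, 7} — 1 (Eve) has 1→4; 7 (Eve) has 7→4.
A2: add {2, 5} — 2 (Eve) has 2→1; 5 (Eve) has 5→7.
2 enters the attractor at level 2, so Eve can force the target in 2 moves from there.

2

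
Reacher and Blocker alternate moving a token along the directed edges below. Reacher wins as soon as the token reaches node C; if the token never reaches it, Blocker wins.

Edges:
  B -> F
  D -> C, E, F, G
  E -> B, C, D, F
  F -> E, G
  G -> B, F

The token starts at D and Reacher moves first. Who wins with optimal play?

Track states (vertex, player-to-move).
A0 = {(C,Reacher), (C,Blocker)}
A1: add {(D,Reacher), (E,Reacher)}.
(D,Reacher) ∈ A1 ⇒ Reacher forces the target.

Reacher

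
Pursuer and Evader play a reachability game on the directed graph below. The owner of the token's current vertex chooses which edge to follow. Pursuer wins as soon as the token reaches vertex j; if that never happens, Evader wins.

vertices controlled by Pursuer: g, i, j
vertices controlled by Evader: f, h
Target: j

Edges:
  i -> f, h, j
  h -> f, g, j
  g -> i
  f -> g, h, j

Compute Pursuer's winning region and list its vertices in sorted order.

A0 = {j}
A1: add {i} — i (Pursuer) has i→j.
A2: add {g} — g (Pursuer) has g→i.
A3 = A2; e.g. f (Evader) can still go to h. Fixed point.
Pursuer's winning region = {g, i, j}.

g, i, j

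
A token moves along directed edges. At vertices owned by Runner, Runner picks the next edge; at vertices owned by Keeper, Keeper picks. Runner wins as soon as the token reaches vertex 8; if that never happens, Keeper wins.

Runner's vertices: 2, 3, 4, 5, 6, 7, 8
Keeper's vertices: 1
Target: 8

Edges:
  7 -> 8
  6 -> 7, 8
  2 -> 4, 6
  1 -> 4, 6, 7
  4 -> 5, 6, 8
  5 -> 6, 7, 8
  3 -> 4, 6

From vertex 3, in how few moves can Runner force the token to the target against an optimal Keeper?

2

A0 = {8}
A1: add {4, 5, 6, 7} — 4 (Runner) has 4→8; 5 (Runner) has 5→8; 6 (Runner) has 6→8; 7 (Runner) has 7→8.
A2: add {1, 2, 3} — 1 (Keeper): all of {4, 6, 7} already in; 2 (Runner) has 2→4; 3 (Runner) has 3→4.
A2 = all vertices. Fixed point.
3 enters the attractor at level 2, so Runner can force the target in 2 moves from there.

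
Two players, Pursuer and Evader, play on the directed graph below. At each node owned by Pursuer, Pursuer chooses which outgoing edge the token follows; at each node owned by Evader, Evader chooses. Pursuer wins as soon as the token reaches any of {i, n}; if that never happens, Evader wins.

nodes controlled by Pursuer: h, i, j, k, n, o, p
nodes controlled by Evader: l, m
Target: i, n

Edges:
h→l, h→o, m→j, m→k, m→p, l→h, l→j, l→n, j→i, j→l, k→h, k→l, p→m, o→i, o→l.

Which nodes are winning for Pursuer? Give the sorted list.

A0 = {i, n}
A1: add {j, o} — j (Pursuer) has j→i; o (Pursuer) has o→i.
A2: add {h} — h (Pursuer) has h→o.
A3: add {k, l} — k (Pursuer) has k→h; l (Evader): all of {h, j, n} already in.
A4 = A3; e.g. m (Evader) can still go to p. Fixed point.
Pursuer's winning region = {h, i, j, k, l, n, o}.

h, i, j, k, l, n, o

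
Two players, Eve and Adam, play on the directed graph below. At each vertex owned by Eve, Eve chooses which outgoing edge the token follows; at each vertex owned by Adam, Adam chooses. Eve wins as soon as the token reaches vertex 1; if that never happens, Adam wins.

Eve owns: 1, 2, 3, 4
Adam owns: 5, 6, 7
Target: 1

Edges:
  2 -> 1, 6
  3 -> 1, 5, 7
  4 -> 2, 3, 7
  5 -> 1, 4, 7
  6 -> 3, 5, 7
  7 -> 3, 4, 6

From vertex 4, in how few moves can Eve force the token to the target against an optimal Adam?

A0 = {1}
A1: add {2, 3} — 2 (Eve) has 2→1; 3 (Eve) has 3→1.
A2: add {4} — 4 (Eve) has 4→2.
A3 = A2; e.g. 5 (Adam) can still go to 7. Fixed point.
4 enters the attractor at level 2, so Eve can force the target in 2 moves from there.

2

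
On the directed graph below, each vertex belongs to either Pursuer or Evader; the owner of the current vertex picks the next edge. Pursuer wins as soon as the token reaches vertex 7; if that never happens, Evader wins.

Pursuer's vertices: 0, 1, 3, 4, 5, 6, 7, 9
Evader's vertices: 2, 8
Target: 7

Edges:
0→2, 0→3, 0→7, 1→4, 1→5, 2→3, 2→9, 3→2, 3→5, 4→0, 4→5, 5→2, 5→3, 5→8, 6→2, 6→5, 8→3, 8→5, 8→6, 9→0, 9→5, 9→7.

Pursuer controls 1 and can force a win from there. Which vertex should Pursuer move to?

4

A0 = {7}
A1: add {0, 9} — 0 (Pursuer) has 0→7; 9 (Pursuer) has 9→7.
A2: add {4} — 4 (Pursuer) has 4→0.
A3: add {1} — 1 (Pursuer) has 1→4.
A4 = A3; e.g. 2 (Evader) can still go to 3. Fixed point.
From 1, successor 4 is in the attractor (rank 2); the other successor 5 is not.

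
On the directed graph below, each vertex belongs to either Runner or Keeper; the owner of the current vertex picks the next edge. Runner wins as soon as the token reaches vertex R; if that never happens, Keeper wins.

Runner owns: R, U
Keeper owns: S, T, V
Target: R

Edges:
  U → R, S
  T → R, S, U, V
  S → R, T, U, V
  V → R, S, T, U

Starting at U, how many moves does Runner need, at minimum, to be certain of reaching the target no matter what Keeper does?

1

A0 = {R}
A1: add {U} — U (Runner) has U→R.
A2 = A1; e.g. S (Keeper) can still go to T. Fixed point.
U enters the attractor at level 1, so Runner can force the target in 1 move from there.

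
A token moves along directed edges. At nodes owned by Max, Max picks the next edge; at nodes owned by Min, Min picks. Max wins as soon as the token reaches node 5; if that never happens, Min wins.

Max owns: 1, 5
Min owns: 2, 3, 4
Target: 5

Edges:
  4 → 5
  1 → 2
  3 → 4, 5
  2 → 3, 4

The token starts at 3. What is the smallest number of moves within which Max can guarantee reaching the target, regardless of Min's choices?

A0 = {5}
A1: add {4} — 4 (Min): all of {5} already in.
A2: add {3} — 3 (Min): all of {4, 5} already in.
3 enters the attractor at level 2, so Max can force the target in 2 moves from there.

2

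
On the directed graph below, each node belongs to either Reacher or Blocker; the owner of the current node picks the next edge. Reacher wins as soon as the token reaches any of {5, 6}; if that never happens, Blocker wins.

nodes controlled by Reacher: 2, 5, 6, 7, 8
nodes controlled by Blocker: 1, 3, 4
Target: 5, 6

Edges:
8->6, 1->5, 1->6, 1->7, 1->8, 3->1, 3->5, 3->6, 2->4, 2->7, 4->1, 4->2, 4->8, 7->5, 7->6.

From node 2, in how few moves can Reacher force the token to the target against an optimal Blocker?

A0 = {5, 6}
A1: add {7, 8} — 7 (Reacher) has 7→5; 8 (Reacher) has 8→6.
A2: add {1, 2} — 1 (Blocker): all of {5, 6, 7, 8} already in; 2 (Reacher) has 2→7.
2 enters the attractor at level 2, so Reacher can force the target in 2 moves from there.

2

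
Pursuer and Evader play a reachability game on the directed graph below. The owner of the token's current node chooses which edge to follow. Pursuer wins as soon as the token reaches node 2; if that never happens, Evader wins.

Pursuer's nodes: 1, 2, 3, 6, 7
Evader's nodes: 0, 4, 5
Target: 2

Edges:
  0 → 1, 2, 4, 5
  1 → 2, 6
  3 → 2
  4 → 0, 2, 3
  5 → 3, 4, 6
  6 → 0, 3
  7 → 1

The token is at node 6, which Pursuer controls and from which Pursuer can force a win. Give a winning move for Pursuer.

3

A0 = {2}
A1: add {1, 3} — 1 (Pursuer) has 1→2; 3 (Pursuer) has 3→2.
A2: add {6, 7} — 6 (Pursuer) has 6→3; 7 (Pursuer) has 7→1.
A3 = A2; e.g. 0 (Evader) can still go to 4. Fixed point.
From 6, successor 3 is in the attractor (rank 1); the other successor 0 is not.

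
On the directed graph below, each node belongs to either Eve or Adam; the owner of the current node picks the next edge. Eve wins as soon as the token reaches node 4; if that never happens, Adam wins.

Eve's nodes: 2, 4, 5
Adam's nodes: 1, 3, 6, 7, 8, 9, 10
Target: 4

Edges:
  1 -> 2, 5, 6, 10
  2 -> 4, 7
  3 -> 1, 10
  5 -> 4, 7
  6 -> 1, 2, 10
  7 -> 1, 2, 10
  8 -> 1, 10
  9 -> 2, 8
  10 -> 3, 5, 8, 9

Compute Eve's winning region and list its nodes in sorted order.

2, 4, 5

A0 = {4}
A1: add {2, 5} — 2 (Eve) has 2→4; 5 (Eve) has 5→4.
A2 = A1; e.g. 1 (Adam) can still go to 6. Fixed point.
Eve's winning region = {2, 4, 5}.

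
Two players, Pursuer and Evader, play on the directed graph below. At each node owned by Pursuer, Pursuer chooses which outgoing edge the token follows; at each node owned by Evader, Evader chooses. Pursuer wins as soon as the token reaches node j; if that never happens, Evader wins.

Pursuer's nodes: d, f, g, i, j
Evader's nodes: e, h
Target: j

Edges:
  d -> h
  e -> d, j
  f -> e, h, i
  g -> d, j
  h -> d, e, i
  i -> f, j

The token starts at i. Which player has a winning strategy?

Pursuer

A0 = {j}
A1: add {g, i} — g (Pursuer) has g→j; i (Pursuer) has i→j.
i ∈ A1, so Pursuer can force the target.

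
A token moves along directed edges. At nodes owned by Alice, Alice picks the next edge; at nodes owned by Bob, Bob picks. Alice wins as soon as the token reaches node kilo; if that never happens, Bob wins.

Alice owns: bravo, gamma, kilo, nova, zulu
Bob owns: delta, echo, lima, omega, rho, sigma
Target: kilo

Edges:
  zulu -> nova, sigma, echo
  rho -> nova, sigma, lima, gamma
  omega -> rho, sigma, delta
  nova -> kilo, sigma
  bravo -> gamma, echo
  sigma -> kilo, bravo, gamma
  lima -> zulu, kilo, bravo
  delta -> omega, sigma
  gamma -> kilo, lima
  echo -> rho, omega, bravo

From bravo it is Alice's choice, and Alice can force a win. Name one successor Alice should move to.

gamma

A0 = {kilo}
A1: add {gamma, nova} — nova (Alice) has nova→kilo; gamma (Alice) has gamma→kilo.
A2: add {bravo, zulu} — zulu (Alice) has zulu→nova; bravo (Alice) has bravo→gamma.
A3: add {lima, sigma} — sigma (Bob): all of {kilo, bravo, gamma} already in; lima (Bob): all of {zulu, kilo, bravo} already in.
A4: add {rho} — rho (Bob): all of {nova, sigma, lima, gamma} already in.
A5 = A4; e.g. omega (Bob) can still go to delta. Fixed point.
From bravo, successor gamma is in the attractor (rank 1); the other successor echo is not.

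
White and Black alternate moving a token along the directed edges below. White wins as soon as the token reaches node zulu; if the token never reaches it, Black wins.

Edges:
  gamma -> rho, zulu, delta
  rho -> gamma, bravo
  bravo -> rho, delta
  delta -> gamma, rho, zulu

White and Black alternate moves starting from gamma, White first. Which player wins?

White

Track states (vertex, player-to-move).
A0 = {(zulu,White), (zulu,Black)}
A1: add {(gamma,White), (delta,White)}.
(gamma,White) ∈ A1 ⇒ White forces the target.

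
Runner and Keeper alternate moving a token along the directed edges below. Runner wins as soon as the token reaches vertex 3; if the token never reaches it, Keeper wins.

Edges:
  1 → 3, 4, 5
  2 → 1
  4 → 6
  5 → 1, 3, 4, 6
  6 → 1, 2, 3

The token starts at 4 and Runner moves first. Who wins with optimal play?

Keeper

Track states (vertex, player-to-move).
A0 = {(3,Runner), (3,Keeper)}
A1: add {(1,Runner), (5,Runner), (6,Runner)}.
A2: add {(2,Keeper), (4,Keeper)}.
A3 = A2; e.g. (1,Keeper) stays out. (4,Runner) never enters ⇒ Keeper avoids the target.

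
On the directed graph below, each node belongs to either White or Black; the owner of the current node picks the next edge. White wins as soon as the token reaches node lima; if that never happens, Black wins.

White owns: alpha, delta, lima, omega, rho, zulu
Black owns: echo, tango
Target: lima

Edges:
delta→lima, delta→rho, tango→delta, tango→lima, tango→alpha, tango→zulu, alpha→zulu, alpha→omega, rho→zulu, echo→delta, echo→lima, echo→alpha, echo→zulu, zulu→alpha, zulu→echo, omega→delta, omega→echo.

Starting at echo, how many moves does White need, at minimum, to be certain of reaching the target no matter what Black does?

A0 = {lima}
A1: add {delta} — delta (White) has delta→lima.
A2: add {omega} — omega (White) has omega→delta.
A3: add {alpha} — alpha (White) has alpha→omega.
A4: add {zulu} — zulu (White) has zulu→alpha.
A5: add {echo, rho, tango} — tango (Black): all of {delta, lima, alpha, zulu} already in; rho (White) has rho→zulu; echo (Black): all of {delta, lima, alpha, zulu} already in.
A5 = all vertices. Fixed point.
echo enters the attractor at level 5, so White can force the target in 5 moves from there.

5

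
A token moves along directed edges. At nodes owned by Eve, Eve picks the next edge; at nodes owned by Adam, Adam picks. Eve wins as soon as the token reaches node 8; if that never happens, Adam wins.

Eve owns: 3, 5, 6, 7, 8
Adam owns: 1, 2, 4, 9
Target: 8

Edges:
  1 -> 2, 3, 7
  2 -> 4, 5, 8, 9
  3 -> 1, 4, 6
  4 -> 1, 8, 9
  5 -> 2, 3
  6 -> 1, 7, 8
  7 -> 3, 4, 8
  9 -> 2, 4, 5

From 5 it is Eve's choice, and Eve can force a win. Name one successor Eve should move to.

A0 = {8}
A1: add {6, 7} — 6 (Eve) has 6→8; 7 (Eve) has 7→8.
A2: add {3} — 3 (Eve) has 3→6.
A3: add {5} — 5 (Eve) has 5→3.
A4 = A3; e.g. 1 (Adam) can still go to 2. Fixed point.
From 5, successor 3 is in the attractor (rank 2); the other successor 2 is not.

3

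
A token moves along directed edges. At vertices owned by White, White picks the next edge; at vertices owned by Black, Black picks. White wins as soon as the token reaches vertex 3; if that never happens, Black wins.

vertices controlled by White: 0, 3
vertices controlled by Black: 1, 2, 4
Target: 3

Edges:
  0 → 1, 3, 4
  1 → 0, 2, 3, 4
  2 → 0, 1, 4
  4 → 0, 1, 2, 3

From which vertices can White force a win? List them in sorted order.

A0 = {3}
A1: add {0} — 0 (White) has 0→3.
A2 = A1; e.g. 1 (Black) can still go to 2. Fixed point.
White's winning region = {0, 3}.

0, 3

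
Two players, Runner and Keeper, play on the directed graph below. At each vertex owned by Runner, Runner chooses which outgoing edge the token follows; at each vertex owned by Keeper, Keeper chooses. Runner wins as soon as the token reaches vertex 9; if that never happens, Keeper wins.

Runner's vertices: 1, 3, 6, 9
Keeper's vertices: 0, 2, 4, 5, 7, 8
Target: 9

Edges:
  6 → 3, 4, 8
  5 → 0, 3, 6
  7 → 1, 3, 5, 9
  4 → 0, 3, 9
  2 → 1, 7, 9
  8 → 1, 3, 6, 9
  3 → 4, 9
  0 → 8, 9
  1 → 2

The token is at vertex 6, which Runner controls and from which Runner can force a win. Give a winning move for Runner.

A0 = {9}
A1: add {3} — 3 (Runner) has 3→9.
A2: add {6} — 6 (Runner) has 6→3.
A3 = A2; e.g. 0 (Keeper) can still go to 8. Fixed point.
From 6, successor 3 is in the attractor (rank 1); the other successors 4, 8 are not.

3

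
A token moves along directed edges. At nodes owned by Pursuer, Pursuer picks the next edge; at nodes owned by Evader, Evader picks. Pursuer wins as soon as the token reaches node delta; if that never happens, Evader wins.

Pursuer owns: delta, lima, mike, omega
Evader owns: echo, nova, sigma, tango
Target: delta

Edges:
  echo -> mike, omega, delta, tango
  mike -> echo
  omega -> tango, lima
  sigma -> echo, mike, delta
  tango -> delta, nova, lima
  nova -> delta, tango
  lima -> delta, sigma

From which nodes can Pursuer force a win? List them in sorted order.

A0 = {delta}
A1: add {lima} — lima (Pursuer) has lima→delta.
A2: add {omega} — omega (Pursuer) has omega→lima.
A3 = A2; e.g. echo (Evader) can still go to mike. Fixed point.
Pursuer's winning region = {delta, lima, omega}.

delta, lima, omega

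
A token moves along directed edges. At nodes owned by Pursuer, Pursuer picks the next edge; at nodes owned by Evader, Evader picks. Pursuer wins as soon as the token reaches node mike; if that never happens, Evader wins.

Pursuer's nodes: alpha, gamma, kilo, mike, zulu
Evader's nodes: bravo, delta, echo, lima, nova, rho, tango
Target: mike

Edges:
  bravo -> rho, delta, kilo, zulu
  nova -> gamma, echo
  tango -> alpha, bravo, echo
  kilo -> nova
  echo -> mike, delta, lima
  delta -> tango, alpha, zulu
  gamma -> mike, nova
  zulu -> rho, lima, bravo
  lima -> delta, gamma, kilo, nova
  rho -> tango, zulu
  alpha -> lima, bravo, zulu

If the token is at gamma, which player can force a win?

Pursuer

A0 = {mike}
A1: add {gamma} — gamma (Pursuer) has gamma→mike.
A2 = A1; e.g. rho (Evader) can still go to tango. Fixed point.
gamma ∈ A1, so Pursuer can force the target.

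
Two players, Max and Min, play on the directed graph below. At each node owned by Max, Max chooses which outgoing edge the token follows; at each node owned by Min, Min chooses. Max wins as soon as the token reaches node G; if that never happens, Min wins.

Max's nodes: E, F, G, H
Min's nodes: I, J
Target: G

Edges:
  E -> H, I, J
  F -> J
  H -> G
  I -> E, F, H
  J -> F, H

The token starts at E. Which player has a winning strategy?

A0 = {G}
A1: add {H} — H (Max) has H→G.
A2: add {E} — E (Max) has E→H.
A3 = A2; e.g. F (Max) has no edge into A2. Fixed point.
E ∈ A2, so Max can force the target.

Max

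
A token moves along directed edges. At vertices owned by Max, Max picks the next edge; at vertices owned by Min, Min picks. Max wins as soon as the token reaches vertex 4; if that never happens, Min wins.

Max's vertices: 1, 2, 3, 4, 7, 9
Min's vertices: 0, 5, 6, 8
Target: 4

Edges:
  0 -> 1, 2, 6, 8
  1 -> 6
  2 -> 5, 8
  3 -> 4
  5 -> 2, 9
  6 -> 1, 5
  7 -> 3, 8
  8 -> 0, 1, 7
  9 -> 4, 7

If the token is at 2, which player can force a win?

A0 = {4}
A1: add {3, 9} — 3 (Max) has 3→4; 9 (Max) has 9→4.
A2: add {7} — 7 (Max) has 7→3.
A3 = A2; e.g. 0 (Min) can still go to 1. Fixed point.
2 never enters the attractor, so Min can avoid the target forever.

Min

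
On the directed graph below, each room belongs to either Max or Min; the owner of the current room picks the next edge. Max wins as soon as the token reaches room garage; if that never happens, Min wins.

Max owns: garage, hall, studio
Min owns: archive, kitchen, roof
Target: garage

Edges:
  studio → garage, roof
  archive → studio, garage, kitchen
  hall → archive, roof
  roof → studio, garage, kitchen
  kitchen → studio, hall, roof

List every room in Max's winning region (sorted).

A0 = {garage}
A1: add {studio} — studio (Max) has studio→garage.
A2 = A1; e.g. archive (Min) can still go to kitchen. Fixed point.
Max's winning region = {garage, studio}.

garage, studio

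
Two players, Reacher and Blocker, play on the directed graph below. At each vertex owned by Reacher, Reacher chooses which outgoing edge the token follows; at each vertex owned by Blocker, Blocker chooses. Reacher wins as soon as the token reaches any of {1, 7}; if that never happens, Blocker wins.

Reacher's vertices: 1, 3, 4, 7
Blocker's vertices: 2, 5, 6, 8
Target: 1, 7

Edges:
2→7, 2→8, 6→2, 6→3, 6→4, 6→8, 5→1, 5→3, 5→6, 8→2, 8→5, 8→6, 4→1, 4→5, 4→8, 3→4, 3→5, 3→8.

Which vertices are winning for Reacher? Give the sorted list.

A0 = {1, 7}
A1: add {4} — 4 (Reacher) has 4→1.
A2: add {3} — 3 (Reacher) has 3→4.
A3 = A2; e.g. 2 (Blocker) can still go to 8. Fixed point.
Reacher's winning region = {1, 3, 4, 7}.

1, 3, 4, 7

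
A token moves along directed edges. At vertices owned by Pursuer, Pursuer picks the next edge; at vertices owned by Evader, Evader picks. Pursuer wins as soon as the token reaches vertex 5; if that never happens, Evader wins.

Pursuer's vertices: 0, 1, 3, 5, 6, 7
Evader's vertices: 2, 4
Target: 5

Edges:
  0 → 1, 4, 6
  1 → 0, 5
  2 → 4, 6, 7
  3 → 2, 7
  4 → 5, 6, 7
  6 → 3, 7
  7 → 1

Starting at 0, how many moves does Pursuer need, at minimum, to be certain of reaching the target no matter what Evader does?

2

A0 = {5}
A1: add {1} — 1 (Pursuer) has 1→5.
A2: add {0, 7} — 0 (Pursuer) has 0→1; 7 (Pursuer) has 7→1.
0 enters the attractor at level 2, so Pursuer can force the target in 2 moves from there.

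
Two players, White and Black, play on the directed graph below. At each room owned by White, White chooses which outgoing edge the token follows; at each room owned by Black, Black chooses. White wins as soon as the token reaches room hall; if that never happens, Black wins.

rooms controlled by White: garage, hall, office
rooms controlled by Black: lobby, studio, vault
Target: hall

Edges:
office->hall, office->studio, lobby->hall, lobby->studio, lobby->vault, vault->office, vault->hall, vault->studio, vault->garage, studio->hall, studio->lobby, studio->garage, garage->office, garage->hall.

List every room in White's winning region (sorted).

A0 = {hall}
A1: add {garage, office} — office (White) has office→hall; garage (White) has garage→hall.
A2 = A1; e.g. lobby (Black) can still go to studio. Fixed point.
White's winning region = {garage, hall, office}.

garage, hall, office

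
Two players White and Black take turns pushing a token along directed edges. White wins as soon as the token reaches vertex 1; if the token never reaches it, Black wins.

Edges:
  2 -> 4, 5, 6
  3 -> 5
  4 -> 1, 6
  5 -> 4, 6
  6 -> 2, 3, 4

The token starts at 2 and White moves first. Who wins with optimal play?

Black

Track states (vertex, player-to-move).
A0 = {(1,White), (1,Black)}
A1: add {(4,White)}.
A2 = A1; e.g. (2,White) stays out. (2,White) never enters ⇒ Black avoids the target.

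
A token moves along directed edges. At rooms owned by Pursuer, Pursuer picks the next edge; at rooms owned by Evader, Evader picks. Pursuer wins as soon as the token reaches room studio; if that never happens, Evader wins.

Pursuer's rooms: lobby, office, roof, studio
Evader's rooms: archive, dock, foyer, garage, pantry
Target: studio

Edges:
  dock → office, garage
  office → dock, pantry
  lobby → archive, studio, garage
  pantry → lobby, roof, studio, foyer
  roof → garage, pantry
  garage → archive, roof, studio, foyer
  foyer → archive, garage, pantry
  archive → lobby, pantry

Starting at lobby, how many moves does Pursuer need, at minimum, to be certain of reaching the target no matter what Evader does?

A0 = {studio}
A1: add {lobby} — lobby (Pursuer) has lobby→studio.
A2 = A1; e.g. archive (Evader) can still go to pantry. Fixed point.
lobby enters the attractor at level 1, so Pursuer can force the target in 1 move from there.

1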